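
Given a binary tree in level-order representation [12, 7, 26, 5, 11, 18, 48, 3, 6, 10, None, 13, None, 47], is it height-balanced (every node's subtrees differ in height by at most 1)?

Tree (level-order array): [12, 7, 26, 5, 11, 18, 48, 3, 6, 10, None, 13, None, 47]
Definition: a tree is height-balanced if, at every node, |h(left) - h(right)| <= 1 (empty subtree has height -1).
Bottom-up per-node check:
  node 3: h_left=-1, h_right=-1, diff=0 [OK], height=0
  node 6: h_left=-1, h_right=-1, diff=0 [OK], height=0
  node 5: h_left=0, h_right=0, diff=0 [OK], height=1
  node 10: h_left=-1, h_right=-1, diff=0 [OK], height=0
  node 11: h_left=0, h_right=-1, diff=1 [OK], height=1
  node 7: h_left=1, h_right=1, diff=0 [OK], height=2
  node 13: h_left=-1, h_right=-1, diff=0 [OK], height=0
  node 18: h_left=0, h_right=-1, diff=1 [OK], height=1
  node 47: h_left=-1, h_right=-1, diff=0 [OK], height=0
  node 48: h_left=0, h_right=-1, diff=1 [OK], height=1
  node 26: h_left=1, h_right=1, diff=0 [OK], height=2
  node 12: h_left=2, h_right=2, diff=0 [OK], height=3
All nodes satisfy the balance condition.
Result: Balanced


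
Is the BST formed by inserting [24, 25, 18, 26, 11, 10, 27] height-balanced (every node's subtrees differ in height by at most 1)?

Tree (level-order array): [24, 18, 25, 11, None, None, 26, 10, None, None, 27]
Definition: a tree is height-balanced if, at every node, |h(left) - h(right)| <= 1 (empty subtree has height -1).
Bottom-up per-node check:
  node 10: h_left=-1, h_right=-1, diff=0 [OK], height=0
  node 11: h_left=0, h_right=-1, diff=1 [OK], height=1
  node 18: h_left=1, h_right=-1, diff=2 [FAIL (|1--1|=2 > 1)], height=2
  node 27: h_left=-1, h_right=-1, diff=0 [OK], height=0
  node 26: h_left=-1, h_right=0, diff=1 [OK], height=1
  node 25: h_left=-1, h_right=1, diff=2 [FAIL (|-1-1|=2 > 1)], height=2
  node 24: h_left=2, h_right=2, diff=0 [OK], height=3
Node 18 violates the condition: |1 - -1| = 2 > 1.
Result: Not balanced


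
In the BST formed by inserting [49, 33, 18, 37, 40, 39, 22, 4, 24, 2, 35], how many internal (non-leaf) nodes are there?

Tree built from: [49, 33, 18, 37, 40, 39, 22, 4, 24, 2, 35]
Tree (level-order array): [49, 33, None, 18, 37, 4, 22, 35, 40, 2, None, None, 24, None, None, 39]
Rule: An internal node has at least one child.
Per-node child counts:
  node 49: 1 child(ren)
  node 33: 2 child(ren)
  node 18: 2 child(ren)
  node 4: 1 child(ren)
  node 2: 0 child(ren)
  node 22: 1 child(ren)
  node 24: 0 child(ren)
  node 37: 2 child(ren)
  node 35: 0 child(ren)
  node 40: 1 child(ren)
  node 39: 0 child(ren)
Matching nodes: [49, 33, 18, 4, 22, 37, 40]
Count of internal (non-leaf) nodes: 7


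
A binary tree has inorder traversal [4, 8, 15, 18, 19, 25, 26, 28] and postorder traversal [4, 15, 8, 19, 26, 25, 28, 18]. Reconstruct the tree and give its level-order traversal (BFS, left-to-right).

Inorder:   [4, 8, 15, 18, 19, 25, 26, 28]
Postorder: [4, 15, 8, 19, 26, 25, 28, 18]
Algorithm: postorder visits root last, so walk postorder right-to-left;
each value is the root of the current inorder slice — split it at that
value, recurse on the right subtree first, then the left.
Recursive splits:
  root=18; inorder splits into left=[4, 8, 15], right=[19, 25, 26, 28]
  root=28; inorder splits into left=[19, 25, 26], right=[]
  root=25; inorder splits into left=[19], right=[26]
  root=26; inorder splits into left=[], right=[]
  root=19; inorder splits into left=[], right=[]
  root=8; inorder splits into left=[4], right=[15]
  root=15; inorder splits into left=[], right=[]
  root=4; inorder splits into left=[], right=[]
Reconstructed level-order: [18, 8, 28, 4, 15, 25, 19, 26]


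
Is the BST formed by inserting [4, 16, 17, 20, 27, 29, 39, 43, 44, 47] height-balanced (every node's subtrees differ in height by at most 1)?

Tree (level-order array): [4, None, 16, None, 17, None, 20, None, 27, None, 29, None, 39, None, 43, None, 44, None, 47]
Definition: a tree is height-balanced if, at every node, |h(left) - h(right)| <= 1 (empty subtree has height -1).
Bottom-up per-node check:
  node 47: h_left=-1, h_right=-1, diff=0 [OK], height=0
  node 44: h_left=-1, h_right=0, diff=1 [OK], height=1
  node 43: h_left=-1, h_right=1, diff=2 [FAIL (|-1-1|=2 > 1)], height=2
  node 39: h_left=-1, h_right=2, diff=3 [FAIL (|-1-2|=3 > 1)], height=3
  node 29: h_left=-1, h_right=3, diff=4 [FAIL (|-1-3|=4 > 1)], height=4
  node 27: h_left=-1, h_right=4, diff=5 [FAIL (|-1-4|=5 > 1)], height=5
  node 20: h_left=-1, h_right=5, diff=6 [FAIL (|-1-5|=6 > 1)], height=6
  node 17: h_left=-1, h_right=6, diff=7 [FAIL (|-1-6|=7 > 1)], height=7
  node 16: h_left=-1, h_right=7, diff=8 [FAIL (|-1-7|=8 > 1)], height=8
  node 4: h_left=-1, h_right=8, diff=9 [FAIL (|-1-8|=9 > 1)], height=9
Node 43 violates the condition: |-1 - 1| = 2 > 1.
Result: Not balanced


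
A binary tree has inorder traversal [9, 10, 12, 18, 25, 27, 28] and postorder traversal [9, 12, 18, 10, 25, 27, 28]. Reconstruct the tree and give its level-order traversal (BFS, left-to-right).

Inorder:   [9, 10, 12, 18, 25, 27, 28]
Postorder: [9, 12, 18, 10, 25, 27, 28]
Algorithm: postorder visits root last, so walk postorder right-to-left;
each value is the root of the current inorder slice — split it at that
value, recurse on the right subtree first, then the left.
Recursive splits:
  root=28; inorder splits into left=[9, 10, 12, 18, 25, 27], right=[]
  root=27; inorder splits into left=[9, 10, 12, 18, 25], right=[]
  root=25; inorder splits into left=[9, 10, 12, 18], right=[]
  root=10; inorder splits into left=[9], right=[12, 18]
  root=18; inorder splits into left=[12], right=[]
  root=12; inorder splits into left=[], right=[]
  root=9; inorder splits into left=[], right=[]
Reconstructed level-order: [28, 27, 25, 10, 9, 18, 12]


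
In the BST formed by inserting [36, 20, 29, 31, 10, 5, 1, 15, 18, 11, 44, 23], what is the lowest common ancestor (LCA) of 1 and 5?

Tree insertion order: [36, 20, 29, 31, 10, 5, 1, 15, 18, 11, 44, 23]
Tree (level-order array): [36, 20, 44, 10, 29, None, None, 5, 15, 23, 31, 1, None, 11, 18]
In a BST, the LCA of p=1, q=5 is the first node v on the
root-to-leaf path with p <= v <= q (go left if both < v, right if both > v).
Walk from root:
  at 36: both 1 and 5 < 36, go left
  at 20: both 1 and 5 < 20, go left
  at 10: both 1 and 5 < 10, go left
  at 5: 1 <= 5 <= 5, this is the LCA
LCA = 5


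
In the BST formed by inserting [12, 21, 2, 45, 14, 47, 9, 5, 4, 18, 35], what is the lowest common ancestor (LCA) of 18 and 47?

Tree insertion order: [12, 21, 2, 45, 14, 47, 9, 5, 4, 18, 35]
Tree (level-order array): [12, 2, 21, None, 9, 14, 45, 5, None, None, 18, 35, 47, 4]
In a BST, the LCA of p=18, q=47 is the first node v on the
root-to-leaf path with p <= v <= q (go left if both < v, right if both > v).
Walk from root:
  at 12: both 18 and 47 > 12, go right
  at 21: 18 <= 21 <= 47, this is the LCA
LCA = 21


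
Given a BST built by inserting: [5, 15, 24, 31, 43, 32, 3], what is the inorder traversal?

Tree insertion order: [5, 15, 24, 31, 43, 32, 3]
Tree (level-order array): [5, 3, 15, None, None, None, 24, None, 31, None, 43, 32]
Inorder traversal: [3, 5, 15, 24, 31, 32, 43]


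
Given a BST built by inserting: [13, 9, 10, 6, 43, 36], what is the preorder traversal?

Tree insertion order: [13, 9, 10, 6, 43, 36]
Tree (level-order array): [13, 9, 43, 6, 10, 36]
Preorder traversal: [13, 9, 6, 10, 43, 36]


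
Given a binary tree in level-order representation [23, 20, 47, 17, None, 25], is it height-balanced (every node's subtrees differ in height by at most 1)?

Tree (level-order array): [23, 20, 47, 17, None, 25]
Definition: a tree is height-balanced if, at every node, |h(left) - h(right)| <= 1 (empty subtree has height -1).
Bottom-up per-node check:
  node 17: h_left=-1, h_right=-1, diff=0 [OK], height=0
  node 20: h_left=0, h_right=-1, diff=1 [OK], height=1
  node 25: h_left=-1, h_right=-1, diff=0 [OK], height=0
  node 47: h_left=0, h_right=-1, diff=1 [OK], height=1
  node 23: h_left=1, h_right=1, diff=0 [OK], height=2
All nodes satisfy the balance condition.
Result: Balanced


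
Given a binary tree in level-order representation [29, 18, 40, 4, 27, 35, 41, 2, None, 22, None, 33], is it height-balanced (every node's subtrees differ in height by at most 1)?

Tree (level-order array): [29, 18, 40, 4, 27, 35, 41, 2, None, 22, None, 33]
Definition: a tree is height-balanced if, at every node, |h(left) - h(right)| <= 1 (empty subtree has height -1).
Bottom-up per-node check:
  node 2: h_left=-1, h_right=-1, diff=0 [OK], height=0
  node 4: h_left=0, h_right=-1, diff=1 [OK], height=1
  node 22: h_left=-1, h_right=-1, diff=0 [OK], height=0
  node 27: h_left=0, h_right=-1, diff=1 [OK], height=1
  node 18: h_left=1, h_right=1, diff=0 [OK], height=2
  node 33: h_left=-1, h_right=-1, diff=0 [OK], height=0
  node 35: h_left=0, h_right=-1, diff=1 [OK], height=1
  node 41: h_left=-1, h_right=-1, diff=0 [OK], height=0
  node 40: h_left=1, h_right=0, diff=1 [OK], height=2
  node 29: h_left=2, h_right=2, diff=0 [OK], height=3
All nodes satisfy the balance condition.
Result: Balanced


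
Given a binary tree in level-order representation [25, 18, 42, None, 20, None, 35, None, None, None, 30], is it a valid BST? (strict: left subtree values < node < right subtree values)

Level-order array: [25, 18, 42, None, 20, None, 35, None, None, None, 30]
Validate using subtree bounds (lo, hi): at each node, require lo < value < hi,
then recurse left with hi=value and right with lo=value.
Preorder trace (stopping at first violation):
  at node 25 with bounds (-inf, +inf): OK
  at node 18 with bounds (-inf, 25): OK
  at node 20 with bounds (18, 25): OK
  at node 42 with bounds (25, +inf): OK
  at node 35 with bounds (42, +inf): VIOLATION
Node 35 violates its bound: not (42 < 35 < +inf).
Result: Not a valid BST


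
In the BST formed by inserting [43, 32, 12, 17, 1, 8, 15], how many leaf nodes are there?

Tree built from: [43, 32, 12, 17, 1, 8, 15]
Tree (level-order array): [43, 32, None, 12, None, 1, 17, None, 8, 15]
Rule: A leaf has 0 children.
Per-node child counts:
  node 43: 1 child(ren)
  node 32: 1 child(ren)
  node 12: 2 child(ren)
  node 1: 1 child(ren)
  node 8: 0 child(ren)
  node 17: 1 child(ren)
  node 15: 0 child(ren)
Matching nodes: [8, 15]
Count of leaf nodes: 2


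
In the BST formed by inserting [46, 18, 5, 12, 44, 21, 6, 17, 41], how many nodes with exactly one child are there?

Tree built from: [46, 18, 5, 12, 44, 21, 6, 17, 41]
Tree (level-order array): [46, 18, None, 5, 44, None, 12, 21, None, 6, 17, None, 41]
Rule: These are nodes with exactly 1 non-null child.
Per-node child counts:
  node 46: 1 child(ren)
  node 18: 2 child(ren)
  node 5: 1 child(ren)
  node 12: 2 child(ren)
  node 6: 0 child(ren)
  node 17: 0 child(ren)
  node 44: 1 child(ren)
  node 21: 1 child(ren)
  node 41: 0 child(ren)
Matching nodes: [46, 5, 44, 21]
Count of nodes with exactly one child: 4


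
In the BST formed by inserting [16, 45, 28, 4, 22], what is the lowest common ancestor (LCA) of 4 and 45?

Tree insertion order: [16, 45, 28, 4, 22]
Tree (level-order array): [16, 4, 45, None, None, 28, None, 22]
In a BST, the LCA of p=4, q=45 is the first node v on the
root-to-leaf path with p <= v <= q (go left if both < v, right if both > v).
Walk from root:
  at 16: 4 <= 16 <= 45, this is the LCA
LCA = 16


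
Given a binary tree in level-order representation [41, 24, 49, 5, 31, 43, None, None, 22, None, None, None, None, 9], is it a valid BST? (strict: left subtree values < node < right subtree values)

Level-order array: [41, 24, 49, 5, 31, 43, None, None, 22, None, None, None, None, 9]
Validate using subtree bounds (lo, hi): at each node, require lo < value < hi,
then recurse left with hi=value and right with lo=value.
Preorder trace (stopping at first violation):
  at node 41 with bounds (-inf, +inf): OK
  at node 24 with bounds (-inf, 41): OK
  at node 5 with bounds (-inf, 24): OK
  at node 22 with bounds (5, 24): OK
  at node 9 with bounds (5, 22): OK
  at node 31 with bounds (24, 41): OK
  at node 49 with bounds (41, +inf): OK
  at node 43 with bounds (41, 49): OK
No violation found at any node.
Result: Valid BST


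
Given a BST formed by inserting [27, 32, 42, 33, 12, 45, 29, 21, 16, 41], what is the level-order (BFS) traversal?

Tree insertion order: [27, 32, 42, 33, 12, 45, 29, 21, 16, 41]
Tree (level-order array): [27, 12, 32, None, 21, 29, 42, 16, None, None, None, 33, 45, None, None, None, 41]
BFS from the root, enqueuing left then right child of each popped node:
  queue [27] -> pop 27, enqueue [12, 32], visited so far: [27]
  queue [12, 32] -> pop 12, enqueue [21], visited so far: [27, 12]
  queue [32, 21] -> pop 32, enqueue [29, 42], visited so far: [27, 12, 32]
  queue [21, 29, 42] -> pop 21, enqueue [16], visited so far: [27, 12, 32, 21]
  queue [29, 42, 16] -> pop 29, enqueue [none], visited so far: [27, 12, 32, 21, 29]
  queue [42, 16] -> pop 42, enqueue [33, 45], visited so far: [27, 12, 32, 21, 29, 42]
  queue [16, 33, 45] -> pop 16, enqueue [none], visited so far: [27, 12, 32, 21, 29, 42, 16]
  queue [33, 45] -> pop 33, enqueue [41], visited so far: [27, 12, 32, 21, 29, 42, 16, 33]
  queue [45, 41] -> pop 45, enqueue [none], visited so far: [27, 12, 32, 21, 29, 42, 16, 33, 45]
  queue [41] -> pop 41, enqueue [none], visited so far: [27, 12, 32, 21, 29, 42, 16, 33, 45, 41]
Result: [27, 12, 32, 21, 29, 42, 16, 33, 45, 41]


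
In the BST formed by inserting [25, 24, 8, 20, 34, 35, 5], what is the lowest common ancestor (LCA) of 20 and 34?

Tree insertion order: [25, 24, 8, 20, 34, 35, 5]
Tree (level-order array): [25, 24, 34, 8, None, None, 35, 5, 20]
In a BST, the LCA of p=20, q=34 is the first node v on the
root-to-leaf path with p <= v <= q (go left if both < v, right if both > v).
Walk from root:
  at 25: 20 <= 25 <= 34, this is the LCA
LCA = 25


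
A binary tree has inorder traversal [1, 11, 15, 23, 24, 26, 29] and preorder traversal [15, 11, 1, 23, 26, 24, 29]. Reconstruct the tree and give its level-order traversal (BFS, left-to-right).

Inorder:  [1, 11, 15, 23, 24, 26, 29]
Preorder: [15, 11, 1, 23, 26, 24, 29]
Algorithm: preorder visits root first, so consume preorder in order;
for each root, split the current inorder slice at that value into
left-subtree inorder and right-subtree inorder, then recurse.
Recursive splits:
  root=15; inorder splits into left=[1, 11], right=[23, 24, 26, 29]
  root=11; inorder splits into left=[1], right=[]
  root=1; inorder splits into left=[], right=[]
  root=23; inorder splits into left=[], right=[24, 26, 29]
  root=26; inorder splits into left=[24], right=[29]
  root=24; inorder splits into left=[], right=[]
  root=29; inorder splits into left=[], right=[]
Reconstructed level-order: [15, 11, 23, 1, 26, 24, 29]


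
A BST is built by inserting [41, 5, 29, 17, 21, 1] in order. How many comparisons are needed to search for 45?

Search path for 45: 41
Found: False
Comparisons: 1


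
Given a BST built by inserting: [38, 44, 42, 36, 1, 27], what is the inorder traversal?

Tree insertion order: [38, 44, 42, 36, 1, 27]
Tree (level-order array): [38, 36, 44, 1, None, 42, None, None, 27]
Inorder traversal: [1, 27, 36, 38, 42, 44]


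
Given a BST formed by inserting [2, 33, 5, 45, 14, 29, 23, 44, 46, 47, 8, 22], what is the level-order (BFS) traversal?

Tree insertion order: [2, 33, 5, 45, 14, 29, 23, 44, 46, 47, 8, 22]
Tree (level-order array): [2, None, 33, 5, 45, None, 14, 44, 46, 8, 29, None, None, None, 47, None, None, 23, None, None, None, 22]
BFS from the root, enqueuing left then right child of each popped node:
  queue [2] -> pop 2, enqueue [33], visited so far: [2]
  queue [33] -> pop 33, enqueue [5, 45], visited so far: [2, 33]
  queue [5, 45] -> pop 5, enqueue [14], visited so far: [2, 33, 5]
  queue [45, 14] -> pop 45, enqueue [44, 46], visited so far: [2, 33, 5, 45]
  queue [14, 44, 46] -> pop 14, enqueue [8, 29], visited so far: [2, 33, 5, 45, 14]
  queue [44, 46, 8, 29] -> pop 44, enqueue [none], visited so far: [2, 33, 5, 45, 14, 44]
  queue [46, 8, 29] -> pop 46, enqueue [47], visited so far: [2, 33, 5, 45, 14, 44, 46]
  queue [8, 29, 47] -> pop 8, enqueue [none], visited so far: [2, 33, 5, 45, 14, 44, 46, 8]
  queue [29, 47] -> pop 29, enqueue [23], visited so far: [2, 33, 5, 45, 14, 44, 46, 8, 29]
  queue [47, 23] -> pop 47, enqueue [none], visited so far: [2, 33, 5, 45, 14, 44, 46, 8, 29, 47]
  queue [23] -> pop 23, enqueue [22], visited so far: [2, 33, 5, 45, 14, 44, 46, 8, 29, 47, 23]
  queue [22] -> pop 22, enqueue [none], visited so far: [2, 33, 5, 45, 14, 44, 46, 8, 29, 47, 23, 22]
Result: [2, 33, 5, 45, 14, 44, 46, 8, 29, 47, 23, 22]


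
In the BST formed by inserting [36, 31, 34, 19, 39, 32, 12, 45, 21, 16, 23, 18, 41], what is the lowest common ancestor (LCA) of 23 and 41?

Tree insertion order: [36, 31, 34, 19, 39, 32, 12, 45, 21, 16, 23, 18, 41]
Tree (level-order array): [36, 31, 39, 19, 34, None, 45, 12, 21, 32, None, 41, None, None, 16, None, 23, None, None, None, None, None, 18]
In a BST, the LCA of p=23, q=41 is the first node v on the
root-to-leaf path with p <= v <= q (go left if both < v, right if both > v).
Walk from root:
  at 36: 23 <= 36 <= 41, this is the LCA
LCA = 36


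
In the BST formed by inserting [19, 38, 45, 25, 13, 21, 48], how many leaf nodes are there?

Tree built from: [19, 38, 45, 25, 13, 21, 48]
Tree (level-order array): [19, 13, 38, None, None, 25, 45, 21, None, None, 48]
Rule: A leaf has 0 children.
Per-node child counts:
  node 19: 2 child(ren)
  node 13: 0 child(ren)
  node 38: 2 child(ren)
  node 25: 1 child(ren)
  node 21: 0 child(ren)
  node 45: 1 child(ren)
  node 48: 0 child(ren)
Matching nodes: [13, 21, 48]
Count of leaf nodes: 3


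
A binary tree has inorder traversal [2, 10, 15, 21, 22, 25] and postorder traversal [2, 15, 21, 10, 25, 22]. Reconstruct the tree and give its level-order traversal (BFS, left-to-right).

Inorder:   [2, 10, 15, 21, 22, 25]
Postorder: [2, 15, 21, 10, 25, 22]
Algorithm: postorder visits root last, so walk postorder right-to-left;
each value is the root of the current inorder slice — split it at that
value, recurse on the right subtree first, then the left.
Recursive splits:
  root=22; inorder splits into left=[2, 10, 15, 21], right=[25]
  root=25; inorder splits into left=[], right=[]
  root=10; inorder splits into left=[2], right=[15, 21]
  root=21; inorder splits into left=[15], right=[]
  root=15; inorder splits into left=[], right=[]
  root=2; inorder splits into left=[], right=[]
Reconstructed level-order: [22, 10, 25, 2, 21, 15]


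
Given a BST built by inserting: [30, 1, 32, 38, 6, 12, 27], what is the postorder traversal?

Tree insertion order: [30, 1, 32, 38, 6, 12, 27]
Tree (level-order array): [30, 1, 32, None, 6, None, 38, None, 12, None, None, None, 27]
Postorder traversal: [27, 12, 6, 1, 38, 32, 30]


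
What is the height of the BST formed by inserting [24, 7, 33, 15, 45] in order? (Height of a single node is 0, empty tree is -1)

Insertion order: [24, 7, 33, 15, 45]
Tree (level-order array): [24, 7, 33, None, 15, None, 45]
Compute height bottom-up (empty subtree = -1):
  height(15) = 1 + max(-1, -1) = 0
  height(7) = 1 + max(-1, 0) = 1
  height(45) = 1 + max(-1, -1) = 0
  height(33) = 1 + max(-1, 0) = 1
  height(24) = 1 + max(1, 1) = 2
Height = 2


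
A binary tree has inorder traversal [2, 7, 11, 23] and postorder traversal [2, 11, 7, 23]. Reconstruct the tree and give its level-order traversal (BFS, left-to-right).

Inorder:   [2, 7, 11, 23]
Postorder: [2, 11, 7, 23]
Algorithm: postorder visits root last, so walk postorder right-to-left;
each value is the root of the current inorder slice — split it at that
value, recurse on the right subtree first, then the left.
Recursive splits:
  root=23; inorder splits into left=[2, 7, 11], right=[]
  root=7; inorder splits into left=[2], right=[11]
  root=11; inorder splits into left=[], right=[]
  root=2; inorder splits into left=[], right=[]
Reconstructed level-order: [23, 7, 2, 11]


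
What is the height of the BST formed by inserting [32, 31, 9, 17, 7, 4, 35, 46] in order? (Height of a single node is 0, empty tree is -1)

Insertion order: [32, 31, 9, 17, 7, 4, 35, 46]
Tree (level-order array): [32, 31, 35, 9, None, None, 46, 7, 17, None, None, 4]
Compute height bottom-up (empty subtree = -1):
  height(4) = 1 + max(-1, -1) = 0
  height(7) = 1 + max(0, -1) = 1
  height(17) = 1 + max(-1, -1) = 0
  height(9) = 1 + max(1, 0) = 2
  height(31) = 1 + max(2, -1) = 3
  height(46) = 1 + max(-1, -1) = 0
  height(35) = 1 + max(-1, 0) = 1
  height(32) = 1 + max(3, 1) = 4
Height = 4


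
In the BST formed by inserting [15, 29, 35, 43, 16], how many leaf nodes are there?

Tree built from: [15, 29, 35, 43, 16]
Tree (level-order array): [15, None, 29, 16, 35, None, None, None, 43]
Rule: A leaf has 0 children.
Per-node child counts:
  node 15: 1 child(ren)
  node 29: 2 child(ren)
  node 16: 0 child(ren)
  node 35: 1 child(ren)
  node 43: 0 child(ren)
Matching nodes: [16, 43]
Count of leaf nodes: 2


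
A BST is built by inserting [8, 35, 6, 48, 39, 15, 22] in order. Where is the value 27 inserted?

Starting tree (level order): [8, 6, 35, None, None, 15, 48, None, 22, 39]
Insertion path: 8 -> 35 -> 15 -> 22
Result: insert 27 as right child of 22
Final tree (level order): [8, 6, 35, None, None, 15, 48, None, 22, 39, None, None, 27]


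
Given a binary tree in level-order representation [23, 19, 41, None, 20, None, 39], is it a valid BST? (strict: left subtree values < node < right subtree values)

Level-order array: [23, 19, 41, None, 20, None, 39]
Validate using subtree bounds (lo, hi): at each node, require lo < value < hi,
then recurse left with hi=value and right with lo=value.
Preorder trace (stopping at first violation):
  at node 23 with bounds (-inf, +inf): OK
  at node 19 with bounds (-inf, 23): OK
  at node 20 with bounds (19, 23): OK
  at node 41 with bounds (23, +inf): OK
  at node 39 with bounds (41, +inf): VIOLATION
Node 39 violates its bound: not (41 < 39 < +inf).
Result: Not a valid BST


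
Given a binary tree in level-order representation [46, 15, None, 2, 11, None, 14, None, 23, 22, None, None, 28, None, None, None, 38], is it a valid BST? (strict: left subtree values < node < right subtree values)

Level-order array: [46, 15, None, 2, 11, None, 14, None, 23, 22, None, None, 28, None, None, None, 38]
Validate using subtree bounds (lo, hi): at each node, require lo < value < hi,
then recurse left with hi=value and right with lo=value.
Preorder trace (stopping at first violation):
  at node 46 with bounds (-inf, +inf): OK
  at node 15 with bounds (-inf, 46): OK
  at node 2 with bounds (-inf, 15): OK
  at node 14 with bounds (2, 15): OK
  at node 22 with bounds (2, 14): VIOLATION
Node 22 violates its bound: not (2 < 22 < 14).
Result: Not a valid BST


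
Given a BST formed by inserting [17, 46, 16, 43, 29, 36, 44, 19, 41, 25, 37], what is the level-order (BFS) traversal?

Tree insertion order: [17, 46, 16, 43, 29, 36, 44, 19, 41, 25, 37]
Tree (level-order array): [17, 16, 46, None, None, 43, None, 29, 44, 19, 36, None, None, None, 25, None, 41, None, None, 37]
BFS from the root, enqueuing left then right child of each popped node:
  queue [17] -> pop 17, enqueue [16, 46], visited so far: [17]
  queue [16, 46] -> pop 16, enqueue [none], visited so far: [17, 16]
  queue [46] -> pop 46, enqueue [43], visited so far: [17, 16, 46]
  queue [43] -> pop 43, enqueue [29, 44], visited so far: [17, 16, 46, 43]
  queue [29, 44] -> pop 29, enqueue [19, 36], visited so far: [17, 16, 46, 43, 29]
  queue [44, 19, 36] -> pop 44, enqueue [none], visited so far: [17, 16, 46, 43, 29, 44]
  queue [19, 36] -> pop 19, enqueue [25], visited so far: [17, 16, 46, 43, 29, 44, 19]
  queue [36, 25] -> pop 36, enqueue [41], visited so far: [17, 16, 46, 43, 29, 44, 19, 36]
  queue [25, 41] -> pop 25, enqueue [none], visited so far: [17, 16, 46, 43, 29, 44, 19, 36, 25]
  queue [41] -> pop 41, enqueue [37], visited so far: [17, 16, 46, 43, 29, 44, 19, 36, 25, 41]
  queue [37] -> pop 37, enqueue [none], visited so far: [17, 16, 46, 43, 29, 44, 19, 36, 25, 41, 37]
Result: [17, 16, 46, 43, 29, 44, 19, 36, 25, 41, 37]


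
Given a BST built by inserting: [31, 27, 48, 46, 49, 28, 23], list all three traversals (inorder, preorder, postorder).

Tree insertion order: [31, 27, 48, 46, 49, 28, 23]
Tree (level-order array): [31, 27, 48, 23, 28, 46, 49]
Inorder (L, root, R): [23, 27, 28, 31, 46, 48, 49]
Preorder (root, L, R): [31, 27, 23, 28, 48, 46, 49]
Postorder (L, R, root): [23, 28, 27, 46, 49, 48, 31]


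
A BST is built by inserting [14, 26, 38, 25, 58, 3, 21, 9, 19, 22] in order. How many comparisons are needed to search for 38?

Search path for 38: 14 -> 26 -> 38
Found: True
Comparisons: 3


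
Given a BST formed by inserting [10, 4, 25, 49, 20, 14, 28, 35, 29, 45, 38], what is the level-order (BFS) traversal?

Tree insertion order: [10, 4, 25, 49, 20, 14, 28, 35, 29, 45, 38]
Tree (level-order array): [10, 4, 25, None, None, 20, 49, 14, None, 28, None, None, None, None, 35, 29, 45, None, None, 38]
BFS from the root, enqueuing left then right child of each popped node:
  queue [10] -> pop 10, enqueue [4, 25], visited so far: [10]
  queue [4, 25] -> pop 4, enqueue [none], visited so far: [10, 4]
  queue [25] -> pop 25, enqueue [20, 49], visited so far: [10, 4, 25]
  queue [20, 49] -> pop 20, enqueue [14], visited so far: [10, 4, 25, 20]
  queue [49, 14] -> pop 49, enqueue [28], visited so far: [10, 4, 25, 20, 49]
  queue [14, 28] -> pop 14, enqueue [none], visited so far: [10, 4, 25, 20, 49, 14]
  queue [28] -> pop 28, enqueue [35], visited so far: [10, 4, 25, 20, 49, 14, 28]
  queue [35] -> pop 35, enqueue [29, 45], visited so far: [10, 4, 25, 20, 49, 14, 28, 35]
  queue [29, 45] -> pop 29, enqueue [none], visited so far: [10, 4, 25, 20, 49, 14, 28, 35, 29]
  queue [45] -> pop 45, enqueue [38], visited so far: [10, 4, 25, 20, 49, 14, 28, 35, 29, 45]
  queue [38] -> pop 38, enqueue [none], visited so far: [10, 4, 25, 20, 49, 14, 28, 35, 29, 45, 38]
Result: [10, 4, 25, 20, 49, 14, 28, 35, 29, 45, 38]


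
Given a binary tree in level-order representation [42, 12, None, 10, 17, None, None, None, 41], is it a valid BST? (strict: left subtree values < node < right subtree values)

Level-order array: [42, 12, None, 10, 17, None, None, None, 41]
Validate using subtree bounds (lo, hi): at each node, require lo < value < hi,
then recurse left with hi=value and right with lo=value.
Preorder trace (stopping at first violation):
  at node 42 with bounds (-inf, +inf): OK
  at node 12 with bounds (-inf, 42): OK
  at node 10 with bounds (-inf, 12): OK
  at node 17 with bounds (12, 42): OK
  at node 41 with bounds (17, 42): OK
No violation found at any node.
Result: Valid BST


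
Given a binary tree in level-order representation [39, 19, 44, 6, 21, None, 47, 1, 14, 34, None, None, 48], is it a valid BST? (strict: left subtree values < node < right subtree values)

Level-order array: [39, 19, 44, 6, 21, None, 47, 1, 14, 34, None, None, 48]
Validate using subtree bounds (lo, hi): at each node, require lo < value < hi,
then recurse left with hi=value and right with lo=value.
Preorder trace (stopping at first violation):
  at node 39 with bounds (-inf, +inf): OK
  at node 19 with bounds (-inf, 39): OK
  at node 6 with bounds (-inf, 19): OK
  at node 1 with bounds (-inf, 6): OK
  at node 14 with bounds (6, 19): OK
  at node 21 with bounds (19, 39): OK
  at node 34 with bounds (19, 21): VIOLATION
Node 34 violates its bound: not (19 < 34 < 21).
Result: Not a valid BST


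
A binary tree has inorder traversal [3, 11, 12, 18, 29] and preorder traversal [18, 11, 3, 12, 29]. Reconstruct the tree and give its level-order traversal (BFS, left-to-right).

Inorder:  [3, 11, 12, 18, 29]
Preorder: [18, 11, 3, 12, 29]
Algorithm: preorder visits root first, so consume preorder in order;
for each root, split the current inorder slice at that value into
left-subtree inorder and right-subtree inorder, then recurse.
Recursive splits:
  root=18; inorder splits into left=[3, 11, 12], right=[29]
  root=11; inorder splits into left=[3], right=[12]
  root=3; inorder splits into left=[], right=[]
  root=12; inorder splits into left=[], right=[]
  root=29; inorder splits into left=[], right=[]
Reconstructed level-order: [18, 11, 29, 3, 12]


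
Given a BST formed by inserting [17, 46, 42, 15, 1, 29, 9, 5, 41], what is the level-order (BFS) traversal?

Tree insertion order: [17, 46, 42, 15, 1, 29, 9, 5, 41]
Tree (level-order array): [17, 15, 46, 1, None, 42, None, None, 9, 29, None, 5, None, None, 41]
BFS from the root, enqueuing left then right child of each popped node:
  queue [17] -> pop 17, enqueue [15, 46], visited so far: [17]
  queue [15, 46] -> pop 15, enqueue [1], visited so far: [17, 15]
  queue [46, 1] -> pop 46, enqueue [42], visited so far: [17, 15, 46]
  queue [1, 42] -> pop 1, enqueue [9], visited so far: [17, 15, 46, 1]
  queue [42, 9] -> pop 42, enqueue [29], visited so far: [17, 15, 46, 1, 42]
  queue [9, 29] -> pop 9, enqueue [5], visited so far: [17, 15, 46, 1, 42, 9]
  queue [29, 5] -> pop 29, enqueue [41], visited so far: [17, 15, 46, 1, 42, 9, 29]
  queue [5, 41] -> pop 5, enqueue [none], visited so far: [17, 15, 46, 1, 42, 9, 29, 5]
  queue [41] -> pop 41, enqueue [none], visited so far: [17, 15, 46, 1, 42, 9, 29, 5, 41]
Result: [17, 15, 46, 1, 42, 9, 29, 5, 41]


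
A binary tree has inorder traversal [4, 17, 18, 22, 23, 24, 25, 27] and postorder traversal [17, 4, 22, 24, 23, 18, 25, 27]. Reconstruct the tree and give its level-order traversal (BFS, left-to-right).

Inorder:   [4, 17, 18, 22, 23, 24, 25, 27]
Postorder: [17, 4, 22, 24, 23, 18, 25, 27]
Algorithm: postorder visits root last, so walk postorder right-to-left;
each value is the root of the current inorder slice — split it at that
value, recurse on the right subtree first, then the left.
Recursive splits:
  root=27; inorder splits into left=[4, 17, 18, 22, 23, 24, 25], right=[]
  root=25; inorder splits into left=[4, 17, 18, 22, 23, 24], right=[]
  root=18; inorder splits into left=[4, 17], right=[22, 23, 24]
  root=23; inorder splits into left=[22], right=[24]
  root=24; inorder splits into left=[], right=[]
  root=22; inorder splits into left=[], right=[]
  root=4; inorder splits into left=[], right=[17]
  root=17; inorder splits into left=[], right=[]
Reconstructed level-order: [27, 25, 18, 4, 23, 17, 22, 24]


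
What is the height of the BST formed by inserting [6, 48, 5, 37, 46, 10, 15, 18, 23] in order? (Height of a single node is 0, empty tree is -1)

Insertion order: [6, 48, 5, 37, 46, 10, 15, 18, 23]
Tree (level-order array): [6, 5, 48, None, None, 37, None, 10, 46, None, 15, None, None, None, 18, None, 23]
Compute height bottom-up (empty subtree = -1):
  height(5) = 1 + max(-1, -1) = 0
  height(23) = 1 + max(-1, -1) = 0
  height(18) = 1 + max(-1, 0) = 1
  height(15) = 1 + max(-1, 1) = 2
  height(10) = 1 + max(-1, 2) = 3
  height(46) = 1 + max(-1, -1) = 0
  height(37) = 1 + max(3, 0) = 4
  height(48) = 1 + max(4, -1) = 5
  height(6) = 1 + max(0, 5) = 6
Height = 6


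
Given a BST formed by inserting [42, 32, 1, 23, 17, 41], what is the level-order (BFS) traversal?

Tree insertion order: [42, 32, 1, 23, 17, 41]
Tree (level-order array): [42, 32, None, 1, 41, None, 23, None, None, 17]
BFS from the root, enqueuing left then right child of each popped node:
  queue [42] -> pop 42, enqueue [32], visited so far: [42]
  queue [32] -> pop 32, enqueue [1, 41], visited so far: [42, 32]
  queue [1, 41] -> pop 1, enqueue [23], visited so far: [42, 32, 1]
  queue [41, 23] -> pop 41, enqueue [none], visited so far: [42, 32, 1, 41]
  queue [23] -> pop 23, enqueue [17], visited so far: [42, 32, 1, 41, 23]
  queue [17] -> pop 17, enqueue [none], visited so far: [42, 32, 1, 41, 23, 17]
Result: [42, 32, 1, 41, 23, 17]


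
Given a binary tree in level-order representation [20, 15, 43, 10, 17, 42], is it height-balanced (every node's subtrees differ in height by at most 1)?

Tree (level-order array): [20, 15, 43, 10, 17, 42]
Definition: a tree is height-balanced if, at every node, |h(left) - h(right)| <= 1 (empty subtree has height -1).
Bottom-up per-node check:
  node 10: h_left=-1, h_right=-1, diff=0 [OK], height=0
  node 17: h_left=-1, h_right=-1, diff=0 [OK], height=0
  node 15: h_left=0, h_right=0, diff=0 [OK], height=1
  node 42: h_left=-1, h_right=-1, diff=0 [OK], height=0
  node 43: h_left=0, h_right=-1, diff=1 [OK], height=1
  node 20: h_left=1, h_right=1, diff=0 [OK], height=2
All nodes satisfy the balance condition.
Result: Balanced


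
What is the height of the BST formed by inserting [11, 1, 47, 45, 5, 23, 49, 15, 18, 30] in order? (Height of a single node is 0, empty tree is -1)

Insertion order: [11, 1, 47, 45, 5, 23, 49, 15, 18, 30]
Tree (level-order array): [11, 1, 47, None, 5, 45, 49, None, None, 23, None, None, None, 15, 30, None, 18]
Compute height bottom-up (empty subtree = -1):
  height(5) = 1 + max(-1, -1) = 0
  height(1) = 1 + max(-1, 0) = 1
  height(18) = 1 + max(-1, -1) = 0
  height(15) = 1 + max(-1, 0) = 1
  height(30) = 1 + max(-1, -1) = 0
  height(23) = 1 + max(1, 0) = 2
  height(45) = 1 + max(2, -1) = 3
  height(49) = 1 + max(-1, -1) = 0
  height(47) = 1 + max(3, 0) = 4
  height(11) = 1 + max(1, 4) = 5
Height = 5


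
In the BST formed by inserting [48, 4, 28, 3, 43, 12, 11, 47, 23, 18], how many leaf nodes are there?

Tree built from: [48, 4, 28, 3, 43, 12, 11, 47, 23, 18]
Tree (level-order array): [48, 4, None, 3, 28, None, None, 12, 43, 11, 23, None, 47, None, None, 18]
Rule: A leaf has 0 children.
Per-node child counts:
  node 48: 1 child(ren)
  node 4: 2 child(ren)
  node 3: 0 child(ren)
  node 28: 2 child(ren)
  node 12: 2 child(ren)
  node 11: 0 child(ren)
  node 23: 1 child(ren)
  node 18: 0 child(ren)
  node 43: 1 child(ren)
  node 47: 0 child(ren)
Matching nodes: [3, 11, 18, 47]
Count of leaf nodes: 4


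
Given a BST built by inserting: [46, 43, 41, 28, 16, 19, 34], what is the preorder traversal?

Tree insertion order: [46, 43, 41, 28, 16, 19, 34]
Tree (level-order array): [46, 43, None, 41, None, 28, None, 16, 34, None, 19]
Preorder traversal: [46, 43, 41, 28, 16, 19, 34]


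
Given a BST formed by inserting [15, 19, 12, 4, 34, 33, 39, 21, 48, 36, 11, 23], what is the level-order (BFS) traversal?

Tree insertion order: [15, 19, 12, 4, 34, 33, 39, 21, 48, 36, 11, 23]
Tree (level-order array): [15, 12, 19, 4, None, None, 34, None, 11, 33, 39, None, None, 21, None, 36, 48, None, 23]
BFS from the root, enqueuing left then right child of each popped node:
  queue [15] -> pop 15, enqueue [12, 19], visited so far: [15]
  queue [12, 19] -> pop 12, enqueue [4], visited so far: [15, 12]
  queue [19, 4] -> pop 19, enqueue [34], visited so far: [15, 12, 19]
  queue [4, 34] -> pop 4, enqueue [11], visited so far: [15, 12, 19, 4]
  queue [34, 11] -> pop 34, enqueue [33, 39], visited so far: [15, 12, 19, 4, 34]
  queue [11, 33, 39] -> pop 11, enqueue [none], visited so far: [15, 12, 19, 4, 34, 11]
  queue [33, 39] -> pop 33, enqueue [21], visited so far: [15, 12, 19, 4, 34, 11, 33]
  queue [39, 21] -> pop 39, enqueue [36, 48], visited so far: [15, 12, 19, 4, 34, 11, 33, 39]
  queue [21, 36, 48] -> pop 21, enqueue [23], visited so far: [15, 12, 19, 4, 34, 11, 33, 39, 21]
  queue [36, 48, 23] -> pop 36, enqueue [none], visited so far: [15, 12, 19, 4, 34, 11, 33, 39, 21, 36]
  queue [48, 23] -> pop 48, enqueue [none], visited so far: [15, 12, 19, 4, 34, 11, 33, 39, 21, 36, 48]
  queue [23] -> pop 23, enqueue [none], visited so far: [15, 12, 19, 4, 34, 11, 33, 39, 21, 36, 48, 23]
Result: [15, 12, 19, 4, 34, 11, 33, 39, 21, 36, 48, 23]


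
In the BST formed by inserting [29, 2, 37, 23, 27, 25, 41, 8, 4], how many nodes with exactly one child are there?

Tree built from: [29, 2, 37, 23, 27, 25, 41, 8, 4]
Tree (level-order array): [29, 2, 37, None, 23, None, 41, 8, 27, None, None, 4, None, 25]
Rule: These are nodes with exactly 1 non-null child.
Per-node child counts:
  node 29: 2 child(ren)
  node 2: 1 child(ren)
  node 23: 2 child(ren)
  node 8: 1 child(ren)
  node 4: 0 child(ren)
  node 27: 1 child(ren)
  node 25: 0 child(ren)
  node 37: 1 child(ren)
  node 41: 0 child(ren)
Matching nodes: [2, 8, 27, 37]
Count of nodes with exactly one child: 4


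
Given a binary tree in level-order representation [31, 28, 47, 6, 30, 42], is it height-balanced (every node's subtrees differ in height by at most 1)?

Tree (level-order array): [31, 28, 47, 6, 30, 42]
Definition: a tree is height-balanced if, at every node, |h(left) - h(right)| <= 1 (empty subtree has height -1).
Bottom-up per-node check:
  node 6: h_left=-1, h_right=-1, diff=0 [OK], height=0
  node 30: h_left=-1, h_right=-1, diff=0 [OK], height=0
  node 28: h_left=0, h_right=0, diff=0 [OK], height=1
  node 42: h_left=-1, h_right=-1, diff=0 [OK], height=0
  node 47: h_left=0, h_right=-1, diff=1 [OK], height=1
  node 31: h_left=1, h_right=1, diff=0 [OK], height=2
All nodes satisfy the balance condition.
Result: Balanced


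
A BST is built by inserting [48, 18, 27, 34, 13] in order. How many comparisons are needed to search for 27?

Search path for 27: 48 -> 18 -> 27
Found: True
Comparisons: 3


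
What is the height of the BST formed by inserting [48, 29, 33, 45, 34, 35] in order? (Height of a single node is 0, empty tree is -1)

Insertion order: [48, 29, 33, 45, 34, 35]
Tree (level-order array): [48, 29, None, None, 33, None, 45, 34, None, None, 35]
Compute height bottom-up (empty subtree = -1):
  height(35) = 1 + max(-1, -1) = 0
  height(34) = 1 + max(-1, 0) = 1
  height(45) = 1 + max(1, -1) = 2
  height(33) = 1 + max(-1, 2) = 3
  height(29) = 1 + max(-1, 3) = 4
  height(48) = 1 + max(4, -1) = 5
Height = 5


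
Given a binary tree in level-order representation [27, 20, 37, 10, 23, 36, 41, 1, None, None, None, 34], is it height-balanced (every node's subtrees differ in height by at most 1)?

Tree (level-order array): [27, 20, 37, 10, 23, 36, 41, 1, None, None, None, 34]
Definition: a tree is height-balanced if, at every node, |h(left) - h(right)| <= 1 (empty subtree has height -1).
Bottom-up per-node check:
  node 1: h_left=-1, h_right=-1, diff=0 [OK], height=0
  node 10: h_left=0, h_right=-1, diff=1 [OK], height=1
  node 23: h_left=-1, h_right=-1, diff=0 [OK], height=0
  node 20: h_left=1, h_right=0, diff=1 [OK], height=2
  node 34: h_left=-1, h_right=-1, diff=0 [OK], height=0
  node 36: h_left=0, h_right=-1, diff=1 [OK], height=1
  node 41: h_left=-1, h_right=-1, diff=0 [OK], height=0
  node 37: h_left=1, h_right=0, diff=1 [OK], height=2
  node 27: h_left=2, h_right=2, diff=0 [OK], height=3
All nodes satisfy the balance condition.
Result: Balanced


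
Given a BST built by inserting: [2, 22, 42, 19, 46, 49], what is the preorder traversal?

Tree insertion order: [2, 22, 42, 19, 46, 49]
Tree (level-order array): [2, None, 22, 19, 42, None, None, None, 46, None, 49]
Preorder traversal: [2, 22, 19, 42, 46, 49]


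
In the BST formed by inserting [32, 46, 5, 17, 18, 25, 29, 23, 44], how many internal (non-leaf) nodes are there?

Tree built from: [32, 46, 5, 17, 18, 25, 29, 23, 44]
Tree (level-order array): [32, 5, 46, None, 17, 44, None, None, 18, None, None, None, 25, 23, 29]
Rule: An internal node has at least one child.
Per-node child counts:
  node 32: 2 child(ren)
  node 5: 1 child(ren)
  node 17: 1 child(ren)
  node 18: 1 child(ren)
  node 25: 2 child(ren)
  node 23: 0 child(ren)
  node 29: 0 child(ren)
  node 46: 1 child(ren)
  node 44: 0 child(ren)
Matching nodes: [32, 5, 17, 18, 25, 46]
Count of internal (non-leaf) nodes: 6


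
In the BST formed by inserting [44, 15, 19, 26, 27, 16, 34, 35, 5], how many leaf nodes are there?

Tree built from: [44, 15, 19, 26, 27, 16, 34, 35, 5]
Tree (level-order array): [44, 15, None, 5, 19, None, None, 16, 26, None, None, None, 27, None, 34, None, 35]
Rule: A leaf has 0 children.
Per-node child counts:
  node 44: 1 child(ren)
  node 15: 2 child(ren)
  node 5: 0 child(ren)
  node 19: 2 child(ren)
  node 16: 0 child(ren)
  node 26: 1 child(ren)
  node 27: 1 child(ren)
  node 34: 1 child(ren)
  node 35: 0 child(ren)
Matching nodes: [5, 16, 35]
Count of leaf nodes: 3
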